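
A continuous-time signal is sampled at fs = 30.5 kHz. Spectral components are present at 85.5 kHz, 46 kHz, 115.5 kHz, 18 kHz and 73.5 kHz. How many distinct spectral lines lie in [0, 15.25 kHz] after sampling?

fs/2 = 15.25 kHz.
85.5 kHz mod fs = 24.5 kHz.
24.5 kHz > fs/2 = 15.25 kHz, folds to fs − 24.5 kHz = 6 kHz.
46 kHz mod fs = 15.5 kHz.
15.5 kHz > fs/2 = 15.25 kHz, folds to fs − 15.5 kHz = 15 kHz.
115.5 kHz mod fs = 24 kHz.
24 kHz > fs/2 = 15.25 kHz, folds to fs − 24 kHz = 6.5 kHz.
18 kHz > fs/2 = 15.25 kHz, folds to fs − 18 kHz = 12.5 kHz.
73.5 kHz mod fs = 12.5 kHz.
12.5 kHz ≤ fs/2 = 15.25 kHz, appears at 12.5 kHz.
Distinct values: {6 kHz, 6.5 kHz, 12.5 kHz, 15 kHz} → 4.

4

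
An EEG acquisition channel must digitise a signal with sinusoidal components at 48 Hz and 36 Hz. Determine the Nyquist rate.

Highest-frequency component: 48 Hz.
Nyquist rate = 2 × 48 Hz = 96 Hz.

96 Hz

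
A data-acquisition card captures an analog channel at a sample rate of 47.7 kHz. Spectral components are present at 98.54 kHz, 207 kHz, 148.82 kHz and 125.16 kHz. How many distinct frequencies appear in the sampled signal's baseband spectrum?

4

fs/2 = 23.85 kHz.
98.54 kHz mod fs = 3.14 kHz.
3.14 kHz ≤ fs/2 = 23.85 kHz, appears at 3.14 kHz.
207 kHz mod fs = 16.2 kHz.
16.2 kHz ≤ fs/2 = 23.85 kHz, appears at 16.2 kHz.
148.82 kHz mod fs = 5.72 kHz.
5.72 kHz ≤ fs/2 = 23.85 kHz, appears at 5.72 kHz.
125.16 kHz mod fs = 29.76 kHz.
29.76 kHz > fs/2 = 23.85 kHz, folds to fs − 29.76 kHz = 17.94 kHz.
Distinct values: {3.14 kHz, 5.72 kHz, 16.2 kHz, 17.94 kHz} → 4.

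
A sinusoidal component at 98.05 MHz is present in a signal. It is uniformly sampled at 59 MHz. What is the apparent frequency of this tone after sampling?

19.95 MHz

98.05 MHz mod fs = 39.05 MHz.
39.05 MHz > fs/2 = 29.5 MHz, folds to fs − 39.05 MHz = 19.95 MHz.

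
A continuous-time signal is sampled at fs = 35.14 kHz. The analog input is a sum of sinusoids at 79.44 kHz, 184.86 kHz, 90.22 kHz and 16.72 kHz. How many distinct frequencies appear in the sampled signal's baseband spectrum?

fs/2 = 17.57 kHz.
79.44 kHz mod fs = 9.16 kHz.
9.16 kHz ≤ fs/2 = 17.57 kHz, appears at 9.16 kHz.
184.86 kHz mod fs = 9.16 kHz.
9.16 kHz ≤ fs/2 = 17.57 kHz, appears at 9.16 kHz.
90.22 kHz mod fs = 19.94 kHz.
19.94 kHz > fs/2 = 17.57 kHz, folds to fs − 19.94 kHz = 15.2 kHz.
16.72 kHz ≤ fs/2 = 17.57 kHz, passes unchanged.
Distinct values: {9.16 kHz, 15.2 kHz, 16.72 kHz} → 3.

3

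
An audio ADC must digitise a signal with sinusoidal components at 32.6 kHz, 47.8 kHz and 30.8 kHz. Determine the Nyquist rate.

Highest-frequency component: 47.8 kHz.
Nyquist rate = 2 × 47.8 kHz = 95.6 kHz.

95.6 kHz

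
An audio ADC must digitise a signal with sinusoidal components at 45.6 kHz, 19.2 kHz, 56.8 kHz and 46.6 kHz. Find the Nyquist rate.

113.6 kHz

Highest-frequency component: 56.8 kHz.
Nyquist rate = 2 × 56.8 kHz = 113.6 kHz.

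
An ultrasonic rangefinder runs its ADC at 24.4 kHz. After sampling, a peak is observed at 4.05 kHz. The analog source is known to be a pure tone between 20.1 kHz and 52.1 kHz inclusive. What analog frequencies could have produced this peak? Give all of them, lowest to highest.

Frequencies that alias to 4.05 kHz are k·fs ± 4.05 kHz for integer k ≥ 0.
k=0: 4.05 kHz.
k=1: 20.35 kHz, 28.45 kHz.
k=2: 44.75 kHz, 52.85 kHz.
k=3: 69.15 kHz, 77.25 kHz.
Within [20.1 kHz, 52.1 kHz]: 20.35 kHz, 28.45 kHz, 44.75 kHz.

20.35 kHz, 28.45 kHz, 44.75 kHz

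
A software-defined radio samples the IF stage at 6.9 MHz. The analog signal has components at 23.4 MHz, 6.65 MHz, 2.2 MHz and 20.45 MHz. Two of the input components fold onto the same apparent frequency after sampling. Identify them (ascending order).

fs/2 = 3.45 MHz.
23.4 MHz mod fs = 2.7 MHz.
2.7 MHz ≤ fs/2 = 3.45 MHz, appears at 2.7 MHz.
6.65 MHz > fs/2 = 3.45 MHz, folds to fs − 6.65 MHz = 0.25 MHz.
2.2 MHz ≤ fs/2 = 3.45 MHz, passes unchanged.
20.45 MHz mod fs = 6.65 MHz.
6.65 MHz > fs/2 = 3.45 MHz, folds to fs − 6.65 MHz = 0.25 MHz.
6.65 MHz and 20.45 MHz both map to 0.25 MHz.

6.65 MHz, 20.45 MHz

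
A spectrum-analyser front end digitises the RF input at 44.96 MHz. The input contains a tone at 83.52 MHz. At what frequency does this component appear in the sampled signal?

83.52 MHz mod fs = 38.56 MHz.
38.56 MHz > fs/2 = 22.48 MHz, folds to fs − 38.56 MHz = 6.4 MHz.

6.4 MHz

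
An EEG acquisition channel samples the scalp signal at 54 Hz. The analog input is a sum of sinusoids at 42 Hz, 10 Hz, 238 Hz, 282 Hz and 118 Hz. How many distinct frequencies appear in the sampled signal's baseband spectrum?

3

fs/2 = 27 Hz.
42 Hz > fs/2 = 27 Hz, folds to fs − 42 Hz = 12 Hz.
10 Hz ≤ fs/2 = 27 Hz, passes unchanged.
238 Hz mod fs = 22 Hz.
22 Hz ≤ fs/2 = 27 Hz, appears at 22 Hz.
282 Hz mod fs = 12 Hz.
12 Hz ≤ fs/2 = 27 Hz, appears at 12 Hz.
118 Hz mod fs = 10 Hz.
10 Hz ≤ fs/2 = 27 Hz, appears at 10 Hz.
Distinct values: {10 Hz, 12 Hz, 22 Hz} → 3.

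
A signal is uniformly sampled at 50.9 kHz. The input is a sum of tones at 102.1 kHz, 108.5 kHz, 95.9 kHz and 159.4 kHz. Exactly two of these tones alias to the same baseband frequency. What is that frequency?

6.7 kHz

fs/2 = 25.45 kHz.
102.1 kHz mod fs = 0.3 kHz.
0.3 kHz ≤ fs/2 = 25.45 kHz, appears at 0.3 kHz.
108.5 kHz mod fs = 6.7 kHz.
6.7 kHz ≤ fs/2 = 25.45 kHz, appears at 6.7 kHz.
95.9 kHz mod fs = 45 kHz.
45 kHz > fs/2 = 25.45 kHz, folds to fs − 45 kHz = 5.9 kHz.
159.4 kHz mod fs = 6.7 kHz.
6.7 kHz ≤ fs/2 = 25.45 kHz, appears at 6.7 kHz.
108.5 kHz and 159.4 kHz both map to 6.7 kHz.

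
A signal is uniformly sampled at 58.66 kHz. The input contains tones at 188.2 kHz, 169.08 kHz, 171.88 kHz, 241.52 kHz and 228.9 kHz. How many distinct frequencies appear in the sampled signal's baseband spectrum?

5

fs/2 = 29.33 kHz.
188.2 kHz mod fs = 12.22 kHz.
12.22 kHz ≤ fs/2 = 29.33 kHz, appears at 12.22 kHz.
169.08 kHz mod fs = 51.76 kHz.
51.76 kHz > fs/2 = 29.33 kHz, folds to fs − 51.76 kHz = 6.9 kHz.
171.88 kHz mod fs = 54.56 kHz.
54.56 kHz > fs/2 = 29.33 kHz, folds to fs − 54.56 kHz = 4.1 kHz.
241.52 kHz mod fs = 6.88 kHz.
6.88 kHz ≤ fs/2 = 29.33 kHz, appears at 6.88 kHz.
228.9 kHz mod fs = 52.92 kHz.
52.92 kHz > fs/2 = 29.33 kHz, folds to fs − 52.92 kHz = 5.74 kHz.
Distinct values: {4.1 kHz, 5.74 kHz, 6.88 kHz, 6.9 kHz, 12.22 kHz} → 5.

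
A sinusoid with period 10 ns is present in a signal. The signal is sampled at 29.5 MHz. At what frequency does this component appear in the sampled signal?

T = 10 ns → f = 1/T = 100 MHz.
100 MHz mod fs = 11.5 MHz.
11.5 MHz ≤ fs/2 = 14.75 MHz, appears at 11.5 MHz.

11.5 MHz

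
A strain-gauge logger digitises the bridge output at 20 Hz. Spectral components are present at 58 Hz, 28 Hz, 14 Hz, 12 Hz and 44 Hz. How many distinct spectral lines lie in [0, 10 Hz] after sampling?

fs/2 = 10 Hz.
58 Hz mod fs = 18 Hz.
18 Hz > fs/2 = 10 Hz, folds to fs − 18 Hz = 2 Hz.
28 Hz mod fs = 8 Hz.
8 Hz ≤ fs/2 = 10 Hz, appears at 8 Hz.
14 Hz > fs/2 = 10 Hz, folds to fs − 14 Hz = 6 Hz.
12 Hz > fs/2 = 10 Hz, folds to fs − 12 Hz = 8 Hz.
44 Hz mod fs = 4 Hz.
4 Hz ≤ fs/2 = 10 Hz, appears at 4 Hz.
Distinct values: {2 Hz, 4 Hz, 6 Hz, 8 Hz} → 4.

4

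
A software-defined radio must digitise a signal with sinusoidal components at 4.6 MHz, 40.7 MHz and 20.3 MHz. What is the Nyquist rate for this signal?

81.4 MHz

Highest-frequency component: 40.7 MHz.
Nyquist rate = 2 × 40.7 MHz = 81.4 MHz.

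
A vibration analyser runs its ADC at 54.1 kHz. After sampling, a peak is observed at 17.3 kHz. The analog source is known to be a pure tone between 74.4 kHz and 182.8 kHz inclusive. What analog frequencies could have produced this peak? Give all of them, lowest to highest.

Frequencies that alias to 17.3 kHz are k·fs ± 17.3 kHz for integer k ≥ 0.
k=0: 17.3 kHz.
k=1: 36.8 kHz, 71.4 kHz.
k=2: 90.9 kHz, 125.5 kHz.
k=3: 145 kHz, 179.6 kHz.
k=4: 199.1 kHz, 233.7 kHz.
Within [74.4 kHz, 182.8 kHz]: 90.9 kHz, 125.5 kHz, 145 kHz, 179.6 kHz.

90.9 kHz, 125.5 kHz, 145 kHz, 179.6 kHz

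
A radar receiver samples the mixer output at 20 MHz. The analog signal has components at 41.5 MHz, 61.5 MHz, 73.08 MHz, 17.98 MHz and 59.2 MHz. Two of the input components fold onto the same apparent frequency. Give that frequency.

fs/2 = 10 MHz.
41.5 MHz mod fs = 1.5 MHz.
1.5 MHz ≤ fs/2 = 10 MHz, appears at 1.5 MHz.
61.5 MHz mod fs = 1.5 MHz.
1.5 MHz ≤ fs/2 = 10 MHz, appears at 1.5 MHz.
73.08 MHz mod fs = 13.08 MHz.
13.08 MHz > fs/2 = 10 MHz, folds to fs − 13.08 MHz = 6.92 MHz.
17.98 MHz > fs/2 = 10 MHz, folds to fs − 17.98 MHz = 2.02 MHz.
59.2 MHz mod fs = 19.2 MHz.
19.2 MHz > fs/2 = 10 MHz, folds to fs − 19.2 MHz = 0.8 MHz.
41.5 MHz and 61.5 MHz both map to 1.5 MHz.

1.5 MHz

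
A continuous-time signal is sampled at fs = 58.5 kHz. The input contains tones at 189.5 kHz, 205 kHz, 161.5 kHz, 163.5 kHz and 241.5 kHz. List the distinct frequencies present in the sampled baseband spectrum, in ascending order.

7.5 kHz, 12 kHz, 14 kHz, 29 kHz

fs/2 = 29.25 kHz.
189.5 kHz mod fs = 14 kHz.
14 kHz ≤ fs/2 = 29.25 kHz, appears at 14 kHz.
205 kHz mod fs = 29.5 kHz.
29.5 kHz > fs/2 = 29.25 kHz, folds to fs − 29.5 kHz = 29 kHz.
161.5 kHz mod fs = 44.5 kHz.
44.5 kHz > fs/2 = 29.25 kHz, folds to fs − 44.5 kHz = 14 kHz.
163.5 kHz mod fs = 46.5 kHz.
46.5 kHz > fs/2 = 29.25 kHz, folds to fs − 46.5 kHz = 12 kHz.
241.5 kHz mod fs = 7.5 kHz.
7.5 kHz ≤ fs/2 = 29.25 kHz, appears at 7.5 kHz.
Distinct values: {7.5 kHz, 12 kHz, 14 kHz, 29 kHz}.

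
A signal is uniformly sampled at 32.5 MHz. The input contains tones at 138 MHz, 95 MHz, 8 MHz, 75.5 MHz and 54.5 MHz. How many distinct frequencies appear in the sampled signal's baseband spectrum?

3

fs/2 = 16.25 MHz.
138 MHz mod fs = 8 MHz.
8 MHz ≤ fs/2 = 16.25 MHz, appears at 8 MHz.
95 MHz mod fs = 30 MHz.
30 MHz > fs/2 = 16.25 MHz, folds to fs − 30 MHz = 2.5 MHz.
8 MHz ≤ fs/2 = 16.25 MHz, passes unchanged.
75.5 MHz mod fs = 10.5 MHz.
10.5 MHz ≤ fs/2 = 16.25 MHz, appears at 10.5 MHz.
54.5 MHz mod fs = 22 MHz.
22 MHz > fs/2 = 16.25 MHz, folds to fs − 22 MHz = 10.5 MHz.
Distinct values: {2.5 MHz, 8 MHz, 10.5 MHz} → 3.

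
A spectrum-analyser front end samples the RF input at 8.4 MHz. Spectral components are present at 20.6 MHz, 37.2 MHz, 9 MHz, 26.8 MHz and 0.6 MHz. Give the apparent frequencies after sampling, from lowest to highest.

fs/2 = 4.2 MHz.
20.6 MHz mod fs = 3.8 MHz.
3.8 MHz ≤ fs/2 = 4.2 MHz, appears at 3.8 MHz.
37.2 MHz mod fs = 3.6 MHz.
3.6 MHz ≤ fs/2 = 4.2 MHz, appears at 3.6 MHz.
9 MHz mod fs = 0.6 MHz.
0.6 MHz ≤ fs/2 = 4.2 MHz, appears at 0.6 MHz.
26.8 MHz mod fs = 1.6 MHz.
1.6 MHz ≤ fs/2 = 4.2 MHz, appears at 1.6 MHz.
0.6 MHz ≤ fs/2 = 4.2 MHz, passes unchanged.
Distinct values: {0.6 MHz, 1.6 MHz, 3.6 MHz, 3.8 MHz}.

0.6 MHz, 1.6 MHz, 3.6 MHz, 3.8 MHz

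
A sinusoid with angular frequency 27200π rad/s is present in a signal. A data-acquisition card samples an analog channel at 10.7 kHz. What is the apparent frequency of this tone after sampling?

2.9 kHz

ω = 27200π rad/s → f = ω/(2π) = 13600 Hz = 13.6 kHz.
13.6 kHz mod fs = 2.9 kHz.
2.9 kHz ≤ fs/2 = 5.35 kHz, appears at 2.9 kHz.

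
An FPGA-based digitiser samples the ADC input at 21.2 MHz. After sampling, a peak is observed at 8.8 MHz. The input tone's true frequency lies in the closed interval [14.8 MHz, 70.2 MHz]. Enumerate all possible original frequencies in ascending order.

Frequencies that alias to 8.8 MHz are k·fs ± 8.8 MHz for integer k ≥ 0.
k=0: 8.8 MHz.
k=1: 12.4 MHz, 30 MHz.
k=2: 33.6 MHz, 51.2 MHz.
k=3: 54.8 MHz, 72.4 MHz.
k=4: 76 MHz, 93.6 MHz.
Within [14.8 MHz, 70.2 MHz]: 30 MHz, 33.6 MHz, 51.2 MHz, 54.8 MHz.

30 MHz, 33.6 MHz, 51.2 MHz, 54.8 MHz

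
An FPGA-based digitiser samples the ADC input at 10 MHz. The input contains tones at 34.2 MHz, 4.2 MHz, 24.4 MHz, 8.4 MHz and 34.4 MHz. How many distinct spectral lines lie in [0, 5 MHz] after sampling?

fs/2 = 5 MHz.
34.2 MHz mod fs = 4.2 MHz.
4.2 MHz ≤ fs/2 = 5 MHz, appears at 4.2 MHz.
4.2 MHz ≤ fs/2 = 5 MHz, passes unchanged.
24.4 MHz mod fs = 4.4 MHz.
4.4 MHz ≤ fs/2 = 5 MHz, appears at 4.4 MHz.
8.4 MHz > fs/2 = 5 MHz, folds to fs − 8.4 MHz = 1.6 MHz.
34.4 MHz mod fs = 4.4 MHz.
4.4 MHz ≤ fs/2 = 5 MHz, appears at 4.4 MHz.
Distinct values: {1.6 MHz, 4.2 MHz, 4.4 MHz} → 3.

3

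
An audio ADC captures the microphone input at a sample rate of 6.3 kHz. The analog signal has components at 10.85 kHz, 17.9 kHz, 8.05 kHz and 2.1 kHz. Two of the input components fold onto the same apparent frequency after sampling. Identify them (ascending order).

fs/2 = 3.15 kHz.
10.85 kHz mod fs = 4.55 kHz.
4.55 kHz > fs/2 = 3.15 kHz, folds to fs − 4.55 kHz = 1.75 kHz.
17.9 kHz mod fs = 5.3 kHz.
5.3 kHz > fs/2 = 3.15 kHz, folds to fs − 5.3 kHz = 1 kHz.
8.05 kHz mod fs = 1.75 kHz.
1.75 kHz ≤ fs/2 = 3.15 kHz, appears at 1.75 kHz.
2.1 kHz ≤ fs/2 = 3.15 kHz, passes unchanged.
8.05 kHz and 10.85 kHz both map to 1.75 kHz.

8.05 kHz, 10.85 kHz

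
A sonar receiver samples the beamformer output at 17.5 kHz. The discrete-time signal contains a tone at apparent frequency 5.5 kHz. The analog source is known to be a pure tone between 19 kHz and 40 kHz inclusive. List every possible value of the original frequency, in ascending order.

Frequencies that alias to 5.5 kHz are k·fs ± 5.5 kHz for integer k ≥ 0.
k=0: 5.5 kHz.
k=1: 12 kHz, 23 kHz.
k=2: 29.5 kHz, 40.5 kHz.
k=3: 47 kHz, 58 kHz.
Within [19 kHz, 40 kHz]: 23 kHz, 29.5 kHz.

23 kHz, 29.5 kHz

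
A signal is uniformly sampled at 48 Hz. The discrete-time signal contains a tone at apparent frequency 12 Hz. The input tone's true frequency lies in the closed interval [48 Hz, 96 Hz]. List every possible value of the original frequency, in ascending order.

60 Hz, 84 Hz

Frequencies that alias to 12 Hz are k·fs ± 12 Hz for integer k ≥ 0.
k=0: 12 Hz.
k=1: 36 Hz, 60 Hz.
k=2: 84 Hz, 108 Hz.
k=3: 132 Hz, 156 Hz.
Within [48 Hz, 96 Hz]: 60 Hz, 84 Hz.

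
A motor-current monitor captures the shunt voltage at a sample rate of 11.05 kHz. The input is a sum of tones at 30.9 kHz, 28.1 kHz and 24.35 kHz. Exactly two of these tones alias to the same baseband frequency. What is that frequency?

fs/2 = 5.525 kHz.
30.9 kHz mod fs = 8.8 kHz.
8.8 kHz > fs/2 = 5.525 kHz, folds to fs − 8.8 kHz = 2.25 kHz.
28.1 kHz mod fs = 6 kHz.
6 kHz > fs/2 = 5.525 kHz, folds to fs − 6 kHz = 5.05 kHz.
24.35 kHz mod fs = 2.25 kHz.
2.25 kHz ≤ fs/2 = 5.525 kHz, appears at 2.25 kHz.
24.35 kHz and 30.9 kHz both map to 2.25 kHz.

2.25 kHz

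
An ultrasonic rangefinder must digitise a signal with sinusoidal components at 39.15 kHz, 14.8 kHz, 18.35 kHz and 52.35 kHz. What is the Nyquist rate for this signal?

104.7 kHz

Highest-frequency component: 52.35 kHz.
Nyquist rate = 2 × 52.35 kHz = 104.7 kHz.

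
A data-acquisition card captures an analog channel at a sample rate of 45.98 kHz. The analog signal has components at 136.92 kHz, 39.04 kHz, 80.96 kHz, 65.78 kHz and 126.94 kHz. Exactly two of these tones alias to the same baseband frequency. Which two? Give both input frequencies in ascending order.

fs/2 = 22.99 kHz.
136.92 kHz mod fs = 44.96 kHz.
44.96 kHz > fs/2 = 22.99 kHz, folds to fs − 44.96 kHz = 1.02 kHz.
39.04 kHz > fs/2 = 22.99 kHz, folds to fs − 39.04 kHz = 6.94 kHz.
80.96 kHz mod fs = 34.98 kHz.
34.98 kHz > fs/2 = 22.99 kHz, folds to fs − 34.98 kHz = 11 kHz.
65.78 kHz mod fs = 19.8 kHz.
19.8 kHz ≤ fs/2 = 22.99 kHz, appears at 19.8 kHz.
126.94 kHz mod fs = 34.98 kHz.
34.98 kHz > fs/2 = 22.99 kHz, folds to fs − 34.98 kHz = 11 kHz.
80.96 kHz and 126.94 kHz both map to 11 kHz.

80.96 kHz, 126.94 kHz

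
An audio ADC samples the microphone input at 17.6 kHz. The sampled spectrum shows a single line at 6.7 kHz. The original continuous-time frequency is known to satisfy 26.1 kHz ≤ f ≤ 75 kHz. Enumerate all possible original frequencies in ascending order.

Frequencies that alias to 6.7 kHz are k·fs ± 6.7 kHz for integer k ≥ 0.
k=0: 6.7 kHz.
k=1: 10.9 kHz, 24.3 kHz.
k=2: 28.5 kHz, 41.9 kHz.
k=3: 46.1 kHz, 59.5 kHz.
k=4: 63.7 kHz, 77.1 kHz.
k=5: 81.3 kHz, 94.7 kHz.
Within [26.1 kHz, 75 kHz]: 28.5 kHz, 41.9 kHz, 46.1 kHz, 59.5 kHz, 63.7 kHz.

28.5 kHz, 41.9 kHz, 46.1 kHz, 59.5 kHz, 63.7 kHz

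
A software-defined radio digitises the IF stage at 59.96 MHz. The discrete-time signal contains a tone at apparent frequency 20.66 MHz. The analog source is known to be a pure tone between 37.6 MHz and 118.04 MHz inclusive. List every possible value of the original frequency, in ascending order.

Frequencies that alias to 20.66 MHz are k·fs ± 20.66 MHz for integer k ≥ 0.
k=0: 20.66 MHz.
k=1: 39.3 MHz, 80.62 MHz.
k=2: 99.26 MHz, 140.58 MHz.
k=3: 159.22 MHz, 200.54 MHz.
Within [37.6 MHz, 118.04 MHz]: 39.3 MHz, 80.62 MHz, 99.26 MHz.

39.3 MHz, 80.62 MHz, 99.26 MHz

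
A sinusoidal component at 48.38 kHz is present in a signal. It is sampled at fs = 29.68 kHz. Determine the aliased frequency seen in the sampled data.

48.38 kHz mod fs = 18.7 kHz.
18.7 kHz > fs/2 = 14.84 kHz, folds to fs − 18.7 kHz = 10.98 kHz.

10.98 kHz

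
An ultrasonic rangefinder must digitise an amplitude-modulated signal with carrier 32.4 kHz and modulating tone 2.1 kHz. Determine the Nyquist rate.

69 kHz

AM sidebands sit at fc ± fm = 30.3 kHz and 34.5 kHz.
Highest-frequency component: 34.5 kHz.
Nyquist rate = 2 × 34.5 kHz = 69 kHz.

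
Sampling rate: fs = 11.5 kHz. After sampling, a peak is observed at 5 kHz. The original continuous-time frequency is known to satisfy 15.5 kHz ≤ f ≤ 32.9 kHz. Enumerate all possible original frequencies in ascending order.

16.5 kHz, 18 kHz, 28 kHz, 29.5 kHz

Frequencies that alias to 5 kHz are k·fs ± 5 kHz for integer k ≥ 0.
k=0: 5 kHz.
k=1: 6.5 kHz, 16.5 kHz.
k=2: 18 kHz, 28 kHz.
k=3: 29.5 kHz, 39.5 kHz.
k=4: 41 kHz, 51 kHz.
Within [15.5 kHz, 32.9 kHz]: 16.5 kHz, 18 kHz, 28 kHz, 29.5 kHz.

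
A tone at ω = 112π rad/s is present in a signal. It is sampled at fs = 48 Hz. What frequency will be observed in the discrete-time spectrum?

ω = 112π rad/s → f = ω/(2π) = 56 Hz.
56 Hz mod fs = 8 Hz.
8 Hz ≤ fs/2 = 24 Hz, appears at 8 Hz.

8 Hz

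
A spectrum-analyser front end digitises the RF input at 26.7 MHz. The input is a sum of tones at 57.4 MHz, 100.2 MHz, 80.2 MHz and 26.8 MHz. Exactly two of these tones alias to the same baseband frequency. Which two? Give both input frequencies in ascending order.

fs/2 = 13.35 MHz.
57.4 MHz mod fs = 4 MHz.
4 MHz ≤ fs/2 = 13.35 MHz, appears at 4 MHz.
100.2 MHz mod fs = 20.1 MHz.
20.1 MHz > fs/2 = 13.35 MHz, folds to fs − 20.1 MHz = 6.6 MHz.
80.2 MHz mod fs = 0.1 MHz.
0.1 MHz ≤ fs/2 = 13.35 MHz, appears at 0.1 MHz.
26.8 MHz mod fs = 0.1 MHz.
0.1 MHz ≤ fs/2 = 13.35 MHz, appears at 0.1 MHz.
26.8 MHz and 80.2 MHz both map to 0.1 MHz.

26.8 MHz, 80.2 MHz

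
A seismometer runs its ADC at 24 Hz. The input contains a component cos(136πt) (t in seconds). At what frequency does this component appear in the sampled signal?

4 Hz

ω = 136π rad/s → f = ω/(2π) = 68 Hz.
68 Hz mod fs = 20 Hz.
20 Hz > fs/2 = 12 Hz, folds to fs − 20 Hz = 4 Hz.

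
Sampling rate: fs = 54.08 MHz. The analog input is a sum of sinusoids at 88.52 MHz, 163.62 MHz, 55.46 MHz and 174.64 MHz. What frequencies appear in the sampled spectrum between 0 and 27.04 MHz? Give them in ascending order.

1.38 MHz, 12.4 MHz, 19.64 MHz

fs/2 = 27.04 MHz.
88.52 MHz mod fs = 34.44 MHz.
34.44 MHz > fs/2 = 27.04 MHz, folds to fs − 34.44 MHz = 19.64 MHz.
163.62 MHz mod fs = 1.38 MHz.
1.38 MHz ≤ fs/2 = 27.04 MHz, appears at 1.38 MHz.
55.46 MHz mod fs = 1.38 MHz.
1.38 MHz ≤ fs/2 = 27.04 MHz, appears at 1.38 MHz.
174.64 MHz mod fs = 12.4 MHz.
12.4 MHz ≤ fs/2 = 27.04 MHz, appears at 12.4 MHz.
Distinct values: {1.38 MHz, 12.4 MHz, 19.64 MHz}.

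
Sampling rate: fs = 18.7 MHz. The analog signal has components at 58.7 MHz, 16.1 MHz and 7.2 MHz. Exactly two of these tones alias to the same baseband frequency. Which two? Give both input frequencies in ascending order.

16.1 MHz, 58.7 MHz

fs/2 = 9.35 MHz.
58.7 MHz mod fs = 2.6 MHz.
2.6 MHz ≤ fs/2 = 9.35 MHz, appears at 2.6 MHz.
16.1 MHz > fs/2 = 9.35 MHz, folds to fs − 16.1 MHz = 2.6 MHz.
7.2 MHz ≤ fs/2 = 9.35 MHz, passes unchanged.
16.1 MHz and 58.7 MHz both map to 2.6 MHz.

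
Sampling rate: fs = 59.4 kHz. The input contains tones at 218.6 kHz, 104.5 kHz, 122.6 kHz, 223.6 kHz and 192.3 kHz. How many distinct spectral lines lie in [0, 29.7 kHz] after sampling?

5

fs/2 = 29.7 kHz.
218.6 kHz mod fs = 40.4 kHz.
40.4 kHz > fs/2 = 29.7 kHz, folds to fs − 40.4 kHz = 19 kHz.
104.5 kHz mod fs = 45.1 kHz.
45.1 kHz > fs/2 = 29.7 kHz, folds to fs − 45.1 kHz = 14.3 kHz.
122.6 kHz mod fs = 3.8 kHz.
3.8 kHz ≤ fs/2 = 29.7 kHz, appears at 3.8 kHz.
223.6 kHz mod fs = 45.4 kHz.
45.4 kHz > fs/2 = 29.7 kHz, folds to fs − 45.4 kHz = 14 kHz.
192.3 kHz mod fs = 14.1 kHz.
14.1 kHz ≤ fs/2 = 29.7 kHz, appears at 14.1 kHz.
Distinct values: {3.8 kHz, 14 kHz, 14.1 kHz, 14.3 kHz, 19 kHz} → 5.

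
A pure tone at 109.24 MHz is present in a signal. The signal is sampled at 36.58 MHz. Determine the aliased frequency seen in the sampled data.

0.5 MHz

109.24 MHz mod fs = 36.08 MHz.
36.08 MHz > fs/2 = 18.29 MHz, folds to fs − 36.08 MHz = 0.5 MHz.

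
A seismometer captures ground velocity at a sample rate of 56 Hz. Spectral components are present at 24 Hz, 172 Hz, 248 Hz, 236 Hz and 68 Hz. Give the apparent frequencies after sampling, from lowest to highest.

fs/2 = 28 Hz.
24 Hz ≤ fs/2 = 28 Hz, passes unchanged.
172 Hz mod fs = 4 Hz.
4 Hz ≤ fs/2 = 28 Hz, appears at 4 Hz.
248 Hz mod fs = 24 Hz.
24 Hz ≤ fs/2 = 28 Hz, appears at 24 Hz.
236 Hz mod fs = 12 Hz.
12 Hz ≤ fs/2 = 28 Hz, appears at 12 Hz.
68 Hz mod fs = 12 Hz.
12 Hz ≤ fs/2 = 28 Hz, appears at 12 Hz.
Distinct values: {4 Hz, 12 Hz, 24 Hz}.

4 Hz, 12 Hz, 24 Hz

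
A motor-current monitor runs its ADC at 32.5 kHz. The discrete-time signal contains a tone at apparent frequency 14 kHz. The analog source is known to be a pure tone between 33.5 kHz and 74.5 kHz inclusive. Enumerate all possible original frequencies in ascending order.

46.5 kHz, 51 kHz

Frequencies that alias to 14 kHz are k·fs ± 14 kHz for integer k ≥ 0.
k=0: 14 kHz.
k=1: 18.5 kHz, 46.5 kHz.
k=2: 51 kHz, 79 kHz.
k=3: 83.5 kHz, 111.5 kHz.
Within [33.5 kHz, 74.5 kHz]: 46.5 kHz, 51 kHz.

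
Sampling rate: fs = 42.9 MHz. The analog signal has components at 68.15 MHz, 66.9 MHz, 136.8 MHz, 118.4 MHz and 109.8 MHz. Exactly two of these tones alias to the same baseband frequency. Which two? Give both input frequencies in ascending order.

fs/2 = 21.45 MHz.
68.15 MHz mod fs = 25.25 MHz.
25.25 MHz > fs/2 = 21.45 MHz, folds to fs − 25.25 MHz = 17.65 MHz.
66.9 MHz mod fs = 24 MHz.
24 MHz > fs/2 = 21.45 MHz, folds to fs − 24 MHz = 18.9 MHz.
136.8 MHz mod fs = 8.1 MHz.
8.1 MHz ≤ fs/2 = 21.45 MHz, appears at 8.1 MHz.
118.4 MHz mod fs = 32.6 MHz.
32.6 MHz > fs/2 = 21.45 MHz, folds to fs − 32.6 MHz = 10.3 MHz.
109.8 MHz mod fs = 24 MHz.
24 MHz > fs/2 = 21.45 MHz, folds to fs − 24 MHz = 18.9 MHz.
66.9 MHz and 109.8 MHz both map to 18.9 MHz.

66.9 MHz, 109.8 MHz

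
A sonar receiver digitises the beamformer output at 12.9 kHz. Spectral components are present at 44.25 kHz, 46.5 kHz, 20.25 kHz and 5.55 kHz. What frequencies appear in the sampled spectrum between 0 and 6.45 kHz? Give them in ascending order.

5.1 kHz, 5.55 kHz

fs/2 = 6.45 kHz.
44.25 kHz mod fs = 5.55 kHz.
5.55 kHz ≤ fs/2 = 6.45 kHz, appears at 5.55 kHz.
46.5 kHz mod fs = 7.8 kHz.
7.8 kHz > fs/2 = 6.45 kHz, folds to fs − 7.8 kHz = 5.1 kHz.
20.25 kHz mod fs = 7.35 kHz.
7.35 kHz > fs/2 = 6.45 kHz, folds to fs − 7.35 kHz = 5.55 kHz.
5.55 kHz ≤ fs/2 = 6.45 kHz, passes unchanged.
Distinct values: {5.1 kHz, 5.55 kHz}.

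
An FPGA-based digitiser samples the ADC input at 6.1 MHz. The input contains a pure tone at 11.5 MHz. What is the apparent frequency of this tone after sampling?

11.5 MHz mod fs = 5.4 MHz.
5.4 MHz > fs/2 = 3.05 MHz, folds to fs − 5.4 MHz = 0.7 MHz.

0.7 MHz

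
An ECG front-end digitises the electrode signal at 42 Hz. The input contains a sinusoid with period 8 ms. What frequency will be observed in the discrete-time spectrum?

1 Hz

T = 8 ms → f = 1/T = 125 Hz.
125 Hz mod fs = 41 Hz.
41 Hz > fs/2 = 21 Hz, folds to fs − 41 Hz = 1 Hz.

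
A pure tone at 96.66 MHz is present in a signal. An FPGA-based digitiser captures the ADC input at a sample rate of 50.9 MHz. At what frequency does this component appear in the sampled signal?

96.66 MHz mod fs = 45.76 MHz.
45.76 MHz > fs/2 = 25.45 MHz, folds to fs − 45.76 MHz = 5.14 MHz.

5.14 MHz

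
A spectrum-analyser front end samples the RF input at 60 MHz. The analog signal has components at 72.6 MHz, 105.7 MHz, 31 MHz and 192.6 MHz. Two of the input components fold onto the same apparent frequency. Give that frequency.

12.6 MHz

fs/2 = 30 MHz.
72.6 MHz mod fs = 12.6 MHz.
12.6 MHz ≤ fs/2 = 30 MHz, appears at 12.6 MHz.
105.7 MHz mod fs = 45.7 MHz.
45.7 MHz > fs/2 = 30 MHz, folds to fs − 45.7 MHz = 14.3 MHz.
31 MHz > fs/2 = 30 MHz, folds to fs − 31 MHz = 29 MHz.
192.6 MHz mod fs = 12.6 MHz.
12.6 MHz ≤ fs/2 = 30 MHz, appears at 12.6 MHz.
72.6 MHz and 192.6 MHz both map to 12.6 MHz.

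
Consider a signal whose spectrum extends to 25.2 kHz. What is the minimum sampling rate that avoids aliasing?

Nyquist rate = 2 × 25.2 kHz = 50.4 kHz.

50.4 kHz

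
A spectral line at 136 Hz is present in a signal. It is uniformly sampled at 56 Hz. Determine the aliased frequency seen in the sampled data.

136 Hz mod fs = 24 Hz.
24 Hz ≤ fs/2 = 28 Hz, appears at 24 Hz.

24 Hz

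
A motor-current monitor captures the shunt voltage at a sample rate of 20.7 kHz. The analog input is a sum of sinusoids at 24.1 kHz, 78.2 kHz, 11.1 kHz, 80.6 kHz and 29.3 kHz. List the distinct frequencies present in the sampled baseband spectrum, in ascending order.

2.2 kHz, 3.4 kHz, 4.6 kHz, 8.6 kHz, 9.6 kHz

fs/2 = 10.35 kHz.
24.1 kHz mod fs = 3.4 kHz.
3.4 kHz ≤ fs/2 = 10.35 kHz, appears at 3.4 kHz.
78.2 kHz mod fs = 16.1 kHz.
16.1 kHz > fs/2 = 10.35 kHz, folds to fs − 16.1 kHz = 4.6 kHz.
11.1 kHz > fs/2 = 10.35 kHz, folds to fs − 11.1 kHz = 9.6 kHz.
80.6 kHz mod fs = 18.5 kHz.
18.5 kHz > fs/2 = 10.35 kHz, folds to fs − 18.5 kHz = 2.2 kHz.
29.3 kHz mod fs = 8.6 kHz.
8.6 kHz ≤ fs/2 = 10.35 kHz, appears at 8.6 kHz.
Distinct values: {2.2 kHz, 3.4 kHz, 4.6 kHz, 8.6 kHz, 9.6 kHz}.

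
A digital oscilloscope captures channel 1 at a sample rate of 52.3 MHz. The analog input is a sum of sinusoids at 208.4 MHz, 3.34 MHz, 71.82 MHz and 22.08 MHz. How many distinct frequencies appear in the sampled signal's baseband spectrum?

fs/2 = 26.15 MHz.
208.4 MHz mod fs = 51.5 MHz.
51.5 MHz > fs/2 = 26.15 MHz, folds to fs − 51.5 MHz = 0.8 MHz.
3.34 MHz ≤ fs/2 = 26.15 MHz, passes unchanged.
71.82 MHz mod fs = 19.52 MHz.
19.52 MHz ≤ fs/2 = 26.15 MHz, appears at 19.52 MHz.
22.08 MHz ≤ fs/2 = 26.15 MHz, passes unchanged.
Distinct values: {0.8 MHz, 3.34 MHz, 19.52 MHz, 22.08 MHz} → 4.

4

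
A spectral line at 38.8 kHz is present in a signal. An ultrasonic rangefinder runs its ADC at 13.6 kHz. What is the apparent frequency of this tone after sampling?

2 kHz

38.8 kHz mod fs = 11.6 kHz.
11.6 kHz > fs/2 = 6.8 kHz, folds to fs − 11.6 kHz = 2 kHz.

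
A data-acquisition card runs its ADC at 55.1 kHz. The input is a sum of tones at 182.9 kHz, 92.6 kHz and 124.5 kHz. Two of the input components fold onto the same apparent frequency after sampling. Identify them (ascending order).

fs/2 = 27.55 kHz.
182.9 kHz mod fs = 17.6 kHz.
17.6 kHz ≤ fs/2 = 27.55 kHz, appears at 17.6 kHz.
92.6 kHz mod fs = 37.5 kHz.
37.5 kHz > fs/2 = 27.55 kHz, folds to fs − 37.5 kHz = 17.6 kHz.
124.5 kHz mod fs = 14.3 kHz.
14.3 kHz ≤ fs/2 = 27.55 kHz, appears at 14.3 kHz.
92.6 kHz and 182.9 kHz both map to 17.6 kHz.

92.6 kHz, 182.9 kHz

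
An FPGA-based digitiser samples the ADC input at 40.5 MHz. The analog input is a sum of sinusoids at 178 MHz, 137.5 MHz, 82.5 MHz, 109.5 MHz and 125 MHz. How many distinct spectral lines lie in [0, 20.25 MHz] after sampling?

fs/2 = 20.25 MHz.
178 MHz mod fs = 16 MHz.
16 MHz ≤ fs/2 = 20.25 MHz, appears at 16 MHz.
137.5 MHz mod fs = 16 MHz.
16 MHz ≤ fs/2 = 20.25 MHz, appears at 16 MHz.
82.5 MHz mod fs = 1.5 MHz.
1.5 MHz ≤ fs/2 = 20.25 MHz, appears at 1.5 MHz.
109.5 MHz mod fs = 28.5 MHz.
28.5 MHz > fs/2 = 20.25 MHz, folds to fs − 28.5 MHz = 12 MHz.
125 MHz mod fs = 3.5 MHz.
3.5 MHz ≤ fs/2 = 20.25 MHz, appears at 3.5 MHz.
Distinct values: {1.5 MHz, 3.5 MHz, 12 MHz, 16 MHz} → 4.

4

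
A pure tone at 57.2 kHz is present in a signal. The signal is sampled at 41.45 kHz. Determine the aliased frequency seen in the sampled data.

15.75 kHz

57.2 kHz mod fs = 15.75 kHz.
15.75 kHz ≤ fs/2 = 20.725 kHz, appears at 15.75 kHz.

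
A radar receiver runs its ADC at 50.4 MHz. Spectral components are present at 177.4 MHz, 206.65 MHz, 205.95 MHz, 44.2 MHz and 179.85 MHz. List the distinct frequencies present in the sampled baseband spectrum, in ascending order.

4.35 MHz, 5.05 MHz, 6.2 MHz, 21.75 MHz, 24.2 MHz

fs/2 = 25.2 MHz.
177.4 MHz mod fs = 26.2 MHz.
26.2 MHz > fs/2 = 25.2 MHz, folds to fs − 26.2 MHz = 24.2 MHz.
206.65 MHz mod fs = 5.05 MHz.
5.05 MHz ≤ fs/2 = 25.2 MHz, appears at 5.05 MHz.
205.95 MHz mod fs = 4.35 MHz.
4.35 MHz ≤ fs/2 = 25.2 MHz, appears at 4.35 MHz.
44.2 MHz > fs/2 = 25.2 MHz, folds to fs − 44.2 MHz = 6.2 MHz.
179.85 MHz mod fs = 28.65 MHz.
28.65 MHz > fs/2 = 25.2 MHz, folds to fs − 28.65 MHz = 21.75 MHz.
Distinct values: {4.35 MHz, 5.05 MHz, 6.2 MHz, 21.75 MHz, 24.2 MHz}.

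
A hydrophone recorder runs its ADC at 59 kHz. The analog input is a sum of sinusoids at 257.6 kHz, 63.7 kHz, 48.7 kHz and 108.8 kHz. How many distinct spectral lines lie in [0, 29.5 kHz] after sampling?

fs/2 = 29.5 kHz.
257.6 kHz mod fs = 21.6 kHz.
21.6 kHz ≤ fs/2 = 29.5 kHz, appears at 21.6 kHz.
63.7 kHz mod fs = 4.7 kHz.
4.7 kHz ≤ fs/2 = 29.5 kHz, appears at 4.7 kHz.
48.7 kHz > fs/2 = 29.5 kHz, folds to fs − 48.7 kHz = 10.3 kHz.
108.8 kHz mod fs = 49.8 kHz.
49.8 kHz > fs/2 = 29.5 kHz, folds to fs − 49.8 kHz = 9.2 kHz.
Distinct values: {4.7 kHz, 9.2 kHz, 10.3 kHz, 21.6 kHz} → 4.

4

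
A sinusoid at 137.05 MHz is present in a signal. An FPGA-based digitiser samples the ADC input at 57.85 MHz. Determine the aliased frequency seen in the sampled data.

137.05 MHz mod fs = 21.35 MHz.
21.35 MHz ≤ fs/2 = 28.925 MHz, appears at 21.35 MHz.

21.35 MHz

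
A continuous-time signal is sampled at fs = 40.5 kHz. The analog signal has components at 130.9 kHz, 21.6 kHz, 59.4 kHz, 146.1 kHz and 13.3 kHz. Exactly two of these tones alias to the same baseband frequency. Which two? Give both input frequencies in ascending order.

fs/2 = 20.25 kHz.
130.9 kHz mod fs = 9.4 kHz.
9.4 kHz ≤ fs/2 = 20.25 kHz, appears at 9.4 kHz.
21.6 kHz > fs/2 = 20.25 kHz, folds to fs − 21.6 kHz = 18.9 kHz.
59.4 kHz mod fs = 18.9 kHz.
18.9 kHz ≤ fs/2 = 20.25 kHz, appears at 18.9 kHz.
146.1 kHz mod fs = 24.6 kHz.
24.6 kHz > fs/2 = 20.25 kHz, folds to fs − 24.6 kHz = 15.9 kHz.
13.3 kHz ≤ fs/2 = 20.25 kHz, passes unchanged.
21.6 kHz and 59.4 kHz both map to 18.9 kHz.

21.6 kHz, 59.4 kHz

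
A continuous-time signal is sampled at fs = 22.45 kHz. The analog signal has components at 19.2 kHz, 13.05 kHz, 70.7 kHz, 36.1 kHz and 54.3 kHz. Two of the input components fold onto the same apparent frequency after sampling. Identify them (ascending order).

fs/2 = 11.225 kHz.
19.2 kHz > fs/2 = 11.225 kHz, folds to fs − 19.2 kHz = 3.25 kHz.
13.05 kHz > fs/2 = 11.225 kHz, folds to fs − 13.05 kHz = 9.4 kHz.
70.7 kHz mod fs = 3.35 kHz.
3.35 kHz ≤ fs/2 = 11.225 kHz, appears at 3.35 kHz.
36.1 kHz mod fs = 13.65 kHz.
13.65 kHz > fs/2 = 11.225 kHz, folds to fs − 13.65 kHz = 8.8 kHz.
54.3 kHz mod fs = 9.4 kHz.
9.4 kHz ≤ fs/2 = 11.225 kHz, appears at 9.4 kHz.
13.05 kHz and 54.3 kHz both map to 9.4 kHz.

13.05 kHz, 54.3 kHz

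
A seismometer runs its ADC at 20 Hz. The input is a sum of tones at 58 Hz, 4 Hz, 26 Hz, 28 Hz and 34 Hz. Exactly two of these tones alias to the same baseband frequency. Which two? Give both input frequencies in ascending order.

fs/2 = 10 Hz.
58 Hz mod fs = 18 Hz.
18 Hz > fs/2 = 10 Hz, folds to fs − 18 Hz = 2 Hz.
4 Hz ≤ fs/2 = 10 Hz, passes unchanged.
26 Hz mod fs = 6 Hz.
6 Hz ≤ fs/2 = 10 Hz, appears at 6 Hz.
28 Hz mod fs = 8 Hz.
8 Hz ≤ fs/2 = 10 Hz, appears at 8 Hz.
34 Hz mod fs = 14 Hz.
14 Hz > fs/2 = 10 Hz, folds to fs − 14 Hz = 6 Hz.
26 Hz and 34 Hz both map to 6 Hz.

26 Hz, 34 Hz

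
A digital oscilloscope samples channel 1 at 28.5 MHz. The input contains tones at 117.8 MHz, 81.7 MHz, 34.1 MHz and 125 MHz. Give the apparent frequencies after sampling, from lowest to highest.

3.8 MHz, 5.6 MHz, 11 MHz

fs/2 = 14.25 MHz.
117.8 MHz mod fs = 3.8 MHz.
3.8 MHz ≤ fs/2 = 14.25 MHz, appears at 3.8 MHz.
81.7 MHz mod fs = 24.7 MHz.
24.7 MHz > fs/2 = 14.25 MHz, folds to fs − 24.7 MHz = 3.8 MHz.
34.1 MHz mod fs = 5.6 MHz.
5.6 MHz ≤ fs/2 = 14.25 MHz, appears at 5.6 MHz.
125 MHz mod fs = 11 MHz.
11 MHz ≤ fs/2 = 14.25 MHz, appears at 11 MHz.
Distinct values: {3.8 MHz, 5.6 MHz, 11 MHz}.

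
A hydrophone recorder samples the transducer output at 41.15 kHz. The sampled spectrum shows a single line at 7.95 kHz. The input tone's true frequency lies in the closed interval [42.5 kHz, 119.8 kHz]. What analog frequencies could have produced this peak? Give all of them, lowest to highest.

Frequencies that alias to 7.95 kHz are k·fs ± 7.95 kHz for integer k ≥ 0.
k=0: 7.95 kHz.
k=1: 33.2 kHz, 49.1 kHz.
k=2: 74.35 kHz, 90.25 kHz.
k=3: 115.5 kHz, 131.4 kHz.
k=4: 156.65 kHz, 172.55 kHz.
Within [42.5 kHz, 119.8 kHz]: 49.1 kHz, 74.35 kHz, 90.25 kHz, 115.5 kHz.

49.1 kHz, 74.35 kHz, 90.25 kHz, 115.5 kHz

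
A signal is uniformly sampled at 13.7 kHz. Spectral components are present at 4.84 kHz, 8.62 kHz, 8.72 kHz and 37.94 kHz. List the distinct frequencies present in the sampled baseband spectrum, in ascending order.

3.16 kHz, 4.84 kHz, 4.98 kHz, 5.08 kHz

fs/2 = 6.85 kHz.
4.84 kHz ≤ fs/2 = 6.85 kHz, passes unchanged.
8.62 kHz > fs/2 = 6.85 kHz, folds to fs − 8.62 kHz = 5.08 kHz.
8.72 kHz > fs/2 = 6.85 kHz, folds to fs − 8.72 kHz = 4.98 kHz.
37.94 kHz mod fs = 10.54 kHz.
10.54 kHz > fs/2 = 6.85 kHz, folds to fs − 10.54 kHz = 3.16 kHz.
Distinct values: {3.16 kHz, 4.84 kHz, 4.98 kHz, 5.08 kHz}.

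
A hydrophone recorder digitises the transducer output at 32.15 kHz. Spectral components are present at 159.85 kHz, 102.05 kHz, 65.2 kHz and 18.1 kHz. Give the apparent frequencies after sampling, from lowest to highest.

fs/2 = 16.075 kHz.
159.85 kHz mod fs = 31.25 kHz.
31.25 kHz > fs/2 = 16.075 kHz, folds to fs − 31.25 kHz = 0.9 kHz.
102.05 kHz mod fs = 5.6 kHz.
5.6 kHz ≤ fs/2 = 16.075 kHz, appears at 5.6 kHz.
65.2 kHz mod fs = 0.9 kHz.
0.9 kHz ≤ fs/2 = 16.075 kHz, appears at 0.9 kHz.
18.1 kHz > fs/2 = 16.075 kHz, folds to fs − 18.1 kHz = 14.05 kHz.
Distinct values: {0.9 kHz, 5.6 kHz, 14.05 kHz}.

0.9 kHz, 5.6 kHz, 14.05 kHz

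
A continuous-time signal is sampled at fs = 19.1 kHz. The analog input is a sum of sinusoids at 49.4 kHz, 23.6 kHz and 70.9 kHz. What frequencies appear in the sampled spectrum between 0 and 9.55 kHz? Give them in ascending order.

fs/2 = 9.55 kHz.
49.4 kHz mod fs = 11.2 kHz.
11.2 kHz > fs/2 = 9.55 kHz, folds to fs − 11.2 kHz = 7.9 kHz.
23.6 kHz mod fs = 4.5 kHz.
4.5 kHz ≤ fs/2 = 9.55 kHz, appears at 4.5 kHz.
70.9 kHz mod fs = 13.6 kHz.
13.6 kHz > fs/2 = 9.55 kHz, folds to fs − 13.6 kHz = 5.5 kHz.
Distinct values: {4.5 kHz, 5.5 kHz, 7.9 kHz}.

4.5 kHz, 5.5 kHz, 7.9 kHz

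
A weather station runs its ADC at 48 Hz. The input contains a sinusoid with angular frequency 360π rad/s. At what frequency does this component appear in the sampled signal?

12 Hz

ω = 360π rad/s → f = ω/(2π) = 180 Hz.
180 Hz mod fs = 36 Hz.
36 Hz > fs/2 = 24 Hz, folds to fs − 36 Hz = 12 Hz.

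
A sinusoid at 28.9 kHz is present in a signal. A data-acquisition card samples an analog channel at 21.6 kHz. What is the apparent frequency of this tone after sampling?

28.9 kHz mod fs = 7.3 kHz.
7.3 kHz ≤ fs/2 = 10.8 kHz, appears at 7.3 kHz.

7.3 kHz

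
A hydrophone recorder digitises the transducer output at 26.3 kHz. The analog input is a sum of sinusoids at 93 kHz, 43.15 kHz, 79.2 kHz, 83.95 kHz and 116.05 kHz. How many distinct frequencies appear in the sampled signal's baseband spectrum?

5

fs/2 = 13.15 kHz.
93 kHz mod fs = 14.1 kHz.
14.1 kHz > fs/2 = 13.15 kHz, folds to fs − 14.1 kHz = 12.2 kHz.
43.15 kHz mod fs = 16.85 kHz.
16.85 kHz > fs/2 = 13.15 kHz, folds to fs − 16.85 kHz = 9.45 kHz.
79.2 kHz mod fs = 0.3 kHz.
0.3 kHz ≤ fs/2 = 13.15 kHz, appears at 0.3 kHz.
83.95 kHz mod fs = 5.05 kHz.
5.05 kHz ≤ fs/2 = 13.15 kHz, appears at 5.05 kHz.
116.05 kHz mod fs = 10.85 kHz.
10.85 kHz ≤ fs/2 = 13.15 kHz, appears at 10.85 kHz.
Distinct values: {0.3 kHz, 5.05 kHz, 9.45 kHz, 10.85 kHz, 12.2 kHz} → 5.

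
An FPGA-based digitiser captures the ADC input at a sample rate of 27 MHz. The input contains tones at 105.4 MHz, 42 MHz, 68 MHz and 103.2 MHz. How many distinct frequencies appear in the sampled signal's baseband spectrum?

4

fs/2 = 13.5 MHz.
105.4 MHz mod fs = 24.4 MHz.
24.4 MHz > fs/2 = 13.5 MHz, folds to fs − 24.4 MHz = 2.6 MHz.
42 MHz mod fs = 15 MHz.
15 MHz > fs/2 = 13.5 MHz, folds to fs − 15 MHz = 12 MHz.
68 MHz mod fs = 14 MHz.
14 MHz > fs/2 = 13.5 MHz, folds to fs − 14 MHz = 13 MHz.
103.2 MHz mod fs = 22.2 MHz.
22.2 MHz > fs/2 = 13.5 MHz, folds to fs − 22.2 MHz = 4.8 MHz.
Distinct values: {2.6 MHz, 4.8 MHz, 12 MHz, 13 MHz} → 4.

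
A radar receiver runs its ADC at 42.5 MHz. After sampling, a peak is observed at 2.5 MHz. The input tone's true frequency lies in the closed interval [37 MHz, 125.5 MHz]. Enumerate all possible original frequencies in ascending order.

40 MHz, 45 MHz, 82.5 MHz, 87.5 MHz, 125 MHz

Frequencies that alias to 2.5 MHz are k·fs ± 2.5 MHz for integer k ≥ 0.
k=0: 2.5 MHz.
k=1: 40 MHz, 45 MHz.
k=2: 82.5 MHz, 87.5 MHz.
k=3: 125 MHz, 130 MHz.
k=4: 167.5 MHz, 172.5 MHz.
Within [37 MHz, 125.5 MHz]: 40 MHz, 45 MHz, 82.5 MHz, 87.5 MHz, 125 MHz.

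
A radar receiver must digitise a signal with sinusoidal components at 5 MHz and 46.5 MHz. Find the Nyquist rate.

93 MHz

Highest-frequency component: 46.5 MHz.
Nyquist rate = 2 × 46.5 MHz = 93 MHz.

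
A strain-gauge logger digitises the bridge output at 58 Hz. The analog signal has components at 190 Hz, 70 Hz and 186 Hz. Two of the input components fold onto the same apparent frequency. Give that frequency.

12 Hz

fs/2 = 29 Hz.
190 Hz mod fs = 16 Hz.
16 Hz ≤ fs/2 = 29 Hz, appears at 16 Hz.
70 Hz mod fs = 12 Hz.
12 Hz ≤ fs/2 = 29 Hz, appears at 12 Hz.
186 Hz mod fs = 12 Hz.
12 Hz ≤ fs/2 = 29 Hz, appears at 12 Hz.
70 Hz and 186 Hz both map to 12 Hz.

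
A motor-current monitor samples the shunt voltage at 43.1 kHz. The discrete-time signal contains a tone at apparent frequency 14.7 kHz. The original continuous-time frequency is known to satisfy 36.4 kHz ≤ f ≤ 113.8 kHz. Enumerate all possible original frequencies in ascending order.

Frequencies that alias to 14.7 kHz are k·fs ± 14.7 kHz for integer k ≥ 0.
k=0: 14.7 kHz.
k=1: 28.4 kHz, 57.8 kHz.
k=2: 71.5 kHz, 100.9 kHz.
k=3: 114.6 kHz, 144 kHz.
Within [36.4 kHz, 113.8 kHz]: 57.8 kHz, 71.5 kHz, 100.9 kHz.

57.8 kHz, 71.5 kHz, 100.9 kHz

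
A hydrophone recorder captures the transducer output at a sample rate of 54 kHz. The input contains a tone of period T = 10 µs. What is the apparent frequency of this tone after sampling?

T = 10 µs → f = 1/T = 100 kHz.
100 kHz mod fs = 46 kHz.
46 kHz > fs/2 = 27 kHz, folds to fs − 46 kHz = 8 kHz.

8 kHz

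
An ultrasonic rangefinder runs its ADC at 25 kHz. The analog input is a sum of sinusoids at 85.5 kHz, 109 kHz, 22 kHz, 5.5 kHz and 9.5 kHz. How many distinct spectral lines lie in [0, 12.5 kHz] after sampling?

fs/2 = 12.5 kHz.
85.5 kHz mod fs = 10.5 kHz.
10.5 kHz ≤ fs/2 = 12.5 kHz, appears at 10.5 kHz.
109 kHz mod fs = 9 kHz.
9 kHz ≤ fs/2 = 12.5 kHz, appears at 9 kHz.
22 kHz > fs/2 = 12.5 kHz, folds to fs − 22 kHz = 3 kHz.
5.5 kHz ≤ fs/2 = 12.5 kHz, passes unchanged.
9.5 kHz ≤ fs/2 = 12.5 kHz, passes unchanged.
Distinct values: {3 kHz, 5.5 kHz, 9 kHz, 9.5 kHz, 10.5 kHz} → 5.

5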